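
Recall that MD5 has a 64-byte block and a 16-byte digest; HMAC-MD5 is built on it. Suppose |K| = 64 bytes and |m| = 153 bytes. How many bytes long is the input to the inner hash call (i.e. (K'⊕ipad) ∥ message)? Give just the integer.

Key is 64 ≤ 64 bytes, zero-padded: |K'| = 64.
Inner input = (K'⊕ipad) ∥ m → 64 + 153 = 217 bytes.

217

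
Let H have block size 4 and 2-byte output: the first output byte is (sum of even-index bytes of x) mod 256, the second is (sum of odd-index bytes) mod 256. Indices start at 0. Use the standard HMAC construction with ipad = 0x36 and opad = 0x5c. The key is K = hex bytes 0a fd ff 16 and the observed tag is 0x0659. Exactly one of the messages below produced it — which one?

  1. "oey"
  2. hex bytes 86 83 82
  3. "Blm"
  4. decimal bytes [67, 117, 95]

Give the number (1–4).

Key hex bytes 0a fd ff 16 is exactly B = 4 bytes: K' = 0a fd ff 16.
K' ⊕ ipad = 3c cb c9 20; K' ⊕ opad = 56 a1 a3 4a.
m1: inner = H(3c cb c9 20 6f 65 79) = ed 50; tag = H(56 a1 a3 4a ed 50) = e63b
m2: inner = H(3c cb c9 20 86 83 82) = 0d 6e; tag = H(56 a1 a3 4a 0d 6e) = 0659 ← matches
m3: inner = H(3c cb c9 20 42 6c 6d) = b4 57; tag = H(56 a1 a3 4a b4 57) = ad42
m4: inner = H(3c cb c9 20 43 75 5f) = a7 60; tag = H(56 a1 a3 4a a7 60) = a04b

2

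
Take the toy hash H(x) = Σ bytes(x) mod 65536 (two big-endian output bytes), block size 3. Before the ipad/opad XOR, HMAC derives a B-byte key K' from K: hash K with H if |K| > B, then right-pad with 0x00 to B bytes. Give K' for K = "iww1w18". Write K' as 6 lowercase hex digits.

026800

|K| = 7 > B = 3, so first hash the key.
H(K): sum = 105+119+119+49+119+49+56 = 616 → 02 68.
Zero-pad H(K) = 02 68 to 3 bytes: K' = 02 68 00.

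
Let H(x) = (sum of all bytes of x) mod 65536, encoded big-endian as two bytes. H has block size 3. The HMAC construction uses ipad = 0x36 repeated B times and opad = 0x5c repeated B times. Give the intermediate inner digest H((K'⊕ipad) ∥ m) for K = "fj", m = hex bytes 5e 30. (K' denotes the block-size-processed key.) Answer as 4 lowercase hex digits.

0170

Key "fj" = 66 6a is 2 bytes ≤ B = 3; zero-pad to 3 bytes: K' = 66 6a 00.
K' ⊕ ipad = 50 5c 36.
Inner input = 50 5c 36 ∥ 5e 30.
Inner hash: sum = 80+92+54+94+48 = 368 → 01 70.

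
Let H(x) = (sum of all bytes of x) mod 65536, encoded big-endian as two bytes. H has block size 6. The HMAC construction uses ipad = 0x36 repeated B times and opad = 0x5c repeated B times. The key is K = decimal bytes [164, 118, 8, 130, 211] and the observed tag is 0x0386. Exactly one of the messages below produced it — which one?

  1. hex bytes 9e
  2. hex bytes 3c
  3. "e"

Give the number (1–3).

Key decimal bytes [164, 118, 8, 130, 211] = a4 76 08 82 d3 is 5 bytes ≤ B = 6; zero-pad to 6 bytes: K' = a4 76 08 82 d3 00.
K' ⊕ ipad = 92 40 3e b4 e5 36; K' ⊕ opad = f8 2a 54 de 8f 5c.
m1: inner = H(92 40 3e b4 e5 36 9e) = 03 7d; tag = H(f8 2a 54 de 8f 5c 03 7d) = 03bf
m2: inner = H(92 40 3e b4 e5 36 3c) = 03 1b; tag = H(f8 2a 54 de 8f 5c 03 1b) = 035d
m3: inner = H(92 40 3e b4 e5 36 65) = 03 44; tag = H(f8 2a 54 de 8f 5c 03 44) = 0386 ← matches

3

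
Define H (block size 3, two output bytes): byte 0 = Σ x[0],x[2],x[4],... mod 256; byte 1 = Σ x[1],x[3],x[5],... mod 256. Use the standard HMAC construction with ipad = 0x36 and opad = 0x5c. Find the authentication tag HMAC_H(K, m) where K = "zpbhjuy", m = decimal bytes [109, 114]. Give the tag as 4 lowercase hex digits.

2742

Key "zpbhjuy" = 7a 70 62 68 6a 75 79 is 7 bytes > B = 3, so hash it first: H(key) = bf 4d, then zero-pad to 3 bytes: K' = bf 4d 00.
K' ⊕ ipad = 89 7b 36.  K' ⊕ opad = e3 11 5c.
Inner input = (K'⊕ipad) ∥ m = 89 7b 36 ∥ 6d 72.
Inner hash: even-index sum = 305 mod 256 = 49; odd-index sum = 232 mod 256 = 232 → 31 e8.
Outer input = (K'⊕opad) ∥ inner = e3 11 5c ∥ 31 e8.
Outer hash (tag): even-index sum = 551 mod 256 = 39; odd-index sum = 66 mod 256 = 66 → 27 42.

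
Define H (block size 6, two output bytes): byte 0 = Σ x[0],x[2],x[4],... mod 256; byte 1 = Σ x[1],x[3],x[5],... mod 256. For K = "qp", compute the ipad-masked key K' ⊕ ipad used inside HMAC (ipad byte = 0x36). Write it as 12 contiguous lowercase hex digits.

474636363636

Key "qp" = 71 70 is 2 bytes ≤ B = 6; zero-pad to 6 bytes: K' = 71 70 00 00 00 00.
XOR each byte with 0x36: 71⊕36=47, 70⊕36=46, 00⊕36=36, 00⊕36=36, 00⊕36=36, 00⊕36=36.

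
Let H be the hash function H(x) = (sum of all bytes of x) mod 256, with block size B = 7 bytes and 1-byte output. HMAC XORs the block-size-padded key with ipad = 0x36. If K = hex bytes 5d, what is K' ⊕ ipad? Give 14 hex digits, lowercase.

6b363636363636

Key hex bytes 5d is 1 byte ≤ B = 7; zero-pad to 7 bytes: K' = 5d 00 00 00 00 00 00.
XOR each byte with 0x36: 5d⊕36=6b, 00⊕36=36, 00⊕36=36, 00⊕36=36, 00⊕36=36, 00⊕36=36, 00⊕36=36.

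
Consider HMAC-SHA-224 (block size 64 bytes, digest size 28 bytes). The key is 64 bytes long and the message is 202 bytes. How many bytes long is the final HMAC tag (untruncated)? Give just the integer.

The tag is one SHA-224 digest: 28 bytes.

28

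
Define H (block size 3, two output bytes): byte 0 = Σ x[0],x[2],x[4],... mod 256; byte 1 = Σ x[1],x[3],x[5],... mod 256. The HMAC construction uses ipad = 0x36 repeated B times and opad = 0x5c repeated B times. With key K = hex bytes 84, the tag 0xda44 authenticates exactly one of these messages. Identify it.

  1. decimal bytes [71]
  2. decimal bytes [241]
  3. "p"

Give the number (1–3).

Key hex bytes 84 is 1 byte ≤ B = 3; zero-pad to 3 bytes: K' = 84 00 00.
K' ⊕ ipad = b2 36 36; K' ⊕ opad = d8 5c 5c.
m1: inner = H(b2 36 36 47) = e8 7d; tag = H(d8 5c 5c e8 7d) = b144
m2: inner = H(b2 36 36 f1) = e8 27; tag = H(d8 5c 5c e8 27) = 5b44
m3: inner = H(b2 36 36 70) = e8 a6; tag = H(d8 5c 5c e8 a6) = da44 ← matches

3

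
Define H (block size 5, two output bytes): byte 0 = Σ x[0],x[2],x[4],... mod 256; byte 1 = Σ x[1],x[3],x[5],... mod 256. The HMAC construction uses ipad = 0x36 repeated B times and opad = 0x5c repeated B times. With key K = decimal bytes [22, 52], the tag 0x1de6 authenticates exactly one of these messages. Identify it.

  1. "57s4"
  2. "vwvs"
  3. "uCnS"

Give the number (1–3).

3

Key decimal bytes [22, 52] = 16 34 is 2 bytes ≤ B = 5; zero-pad to 5 bytes: K' = 16 34 00 00 00.
K' ⊕ ipad = 20 02 36 36 36; K' ⊕ opad = 4a 68 5c 5c 5c.
m1: inner = H(20 02 36 36 36 35 37 73 34) = f7 e0; tag = H(4a 68 5c 5c 5c f7 e0) = e2bb
m2: inner = H(20 02 36 36 36 76 77 76 73) = 76 24; tag = H(4a 68 5c 5c 5c 76 24) = 263a
m3: inner = H(20 02 36 36 36 75 43 6e 53) = 22 1b; tag = H(4a 68 5c 5c 5c 22 1b) = 1de6 ← matches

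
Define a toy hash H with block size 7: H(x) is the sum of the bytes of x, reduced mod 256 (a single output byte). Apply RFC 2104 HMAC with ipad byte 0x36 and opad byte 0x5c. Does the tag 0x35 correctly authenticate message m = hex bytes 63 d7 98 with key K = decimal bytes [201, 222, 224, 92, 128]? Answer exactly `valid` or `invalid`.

Key decimal bytes [201, 222, 224, 92, 128] = c9 de e0 5c 80 is 5 bytes ≤ B = 7; zero-pad to 7 bytes: K' = c9 de e0 5c 80 00 00.
K' ⊕ ipad = ff e8 d6 6a b6 36 36; K' ⊕ opad = 95 82 bc 00 dc 5c 5c.
Inner hash: sum = 255+232+214+106+182+54+54+99+215+152 = 1563; mod 256 = 27 → 1b.
Outer hash (recomputed tag): sum = 149+130+188+0+220+92+92+27 = 898; mod 256 = 130 → 82.
Recomputed tag = 82; claimed = 35 → mismatch.

invalid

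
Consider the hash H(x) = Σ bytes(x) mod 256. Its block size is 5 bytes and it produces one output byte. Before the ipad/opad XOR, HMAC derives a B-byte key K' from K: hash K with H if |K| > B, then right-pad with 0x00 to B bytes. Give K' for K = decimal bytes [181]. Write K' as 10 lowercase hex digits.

Key decimal bytes [181] = b5 is 1 byte ≤ B = 5; zero-pad to 5 bytes: K' = b5 00 00 00 00.

b500000000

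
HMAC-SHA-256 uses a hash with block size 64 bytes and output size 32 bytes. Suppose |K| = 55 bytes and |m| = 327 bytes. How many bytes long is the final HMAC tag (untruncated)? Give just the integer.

32

The tag is one SHA-256 digest: 32 bytes.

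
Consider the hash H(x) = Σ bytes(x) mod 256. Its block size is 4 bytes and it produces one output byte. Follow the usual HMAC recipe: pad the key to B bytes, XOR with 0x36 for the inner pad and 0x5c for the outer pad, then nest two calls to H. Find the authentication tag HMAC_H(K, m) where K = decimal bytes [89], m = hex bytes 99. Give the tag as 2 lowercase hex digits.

c3

Key decimal bytes [89] = 59 is 1 byte ≤ B = 4; zero-pad to 4 bytes: K' = 59 00 00 00.
K' ⊕ ipad = 6f 36 36 36.  K' ⊕ opad = 05 5c 5c 5c.
Inner input = (K'⊕ipad) ∥ m = 6f 36 36 36 ∥ 99.
Inner hash: sum = 111+54+54+54+153 = 426; mod 256 = 170 → aa.
Outer input = (K'⊕opad) ∥ inner = 05 5c 5c 5c ∥ aa.
Outer hash (tag): sum = 5+92+92+92+170 = 451; mod 256 = 195 → c3.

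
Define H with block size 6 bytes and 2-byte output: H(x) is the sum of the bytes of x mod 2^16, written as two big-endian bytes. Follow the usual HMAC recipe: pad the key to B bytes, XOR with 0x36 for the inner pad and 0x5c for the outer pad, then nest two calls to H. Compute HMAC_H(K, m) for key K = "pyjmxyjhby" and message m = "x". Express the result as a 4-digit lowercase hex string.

02b5

Key "pyjmxyjhby" = 70 79 6a 6d 78 79 6a 68 62 79 is 10 bytes > B = 6, so hash it first: H(key) = 04 5e, then zero-pad to 6 bytes: K' = 04 5e 00 00 00 00.
K' ⊕ ipad = 32 68 36 36 36 36.  K' ⊕ opad = 58 02 5c 5c 5c 5c.
Inner input = (K'⊕ipad) ∥ m = 32 68 36 36 36 36 ∥ 78.
Inner hash: sum = 50+104+54+54+54+54+120 = 490 → 01 ea.
Outer input = (K'⊕opad) ∥ inner = 58 02 5c 5c 5c 5c ∥ 01 ea.
Outer hash (tag): sum = 88+2+92+92+92+92+1+234 = 693 → 02 b5.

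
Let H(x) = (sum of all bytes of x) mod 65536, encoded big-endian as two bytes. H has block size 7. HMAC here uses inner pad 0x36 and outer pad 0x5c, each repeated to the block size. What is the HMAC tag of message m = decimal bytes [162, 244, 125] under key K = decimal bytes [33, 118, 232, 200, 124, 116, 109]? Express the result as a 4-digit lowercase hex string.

Key decimal bytes [33, 118, 232, 200, 124, 116, 109] = 21 76 e8 c8 7c 74 6d is exactly B = 7 bytes: K' = 21 76 e8 c8 7c 74 6d.
K' ⊕ ipad = 17 40 de fe 4a 42 5b.  K' ⊕ opad = 7d 2a b4 94 20 28 31.
Inner input = (K'⊕ipad) ∥ m = 17 40 de fe 4a 42 5b ∥ a2 f4 7d.
Inner hash: sum = 23+64+222+254+74+66+91+162+244+125 = 1325 → 05 2d.
Outer input = (K'⊕opad) ∥ inner = 7d 2a b4 94 20 28 31 ∥ 05 2d.
Outer hash (tag): sum = 125+42+180+148+32+40+49+5+45 = 666 → 02 9a.

029a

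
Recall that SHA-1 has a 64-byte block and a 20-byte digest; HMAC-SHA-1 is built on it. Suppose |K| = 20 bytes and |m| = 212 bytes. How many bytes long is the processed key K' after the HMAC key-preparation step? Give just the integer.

Key is 20 ≤ 64 bytes, zero-padded: |K'| = 64.

64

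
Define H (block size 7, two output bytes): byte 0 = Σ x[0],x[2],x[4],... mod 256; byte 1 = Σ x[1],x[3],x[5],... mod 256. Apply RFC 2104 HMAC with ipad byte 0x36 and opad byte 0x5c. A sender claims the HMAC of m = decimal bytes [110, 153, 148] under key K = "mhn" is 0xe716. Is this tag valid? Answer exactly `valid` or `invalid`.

Key "mhn" = 6d 68 6e is 3 bytes ≤ B = 7; zero-pad to 7 bytes: K' = 6d 68 6e 00 00 00 00.
K' ⊕ ipad = 5b 5e 58 36 36 36 36; K' ⊕ opad = 31 34 32 5c 5c 5c 5c.
Inner hash: even-index sum = 440 mod 256 = 184; odd-index sum = 460 mod 256 = 204 → b8 cc.
Outer hash (recomputed tag): even-index sum = 487 mod 256 = 231; odd-index sum = 420 mod 256 = 164 → e7 a4.
Recomputed tag = e7a4; claimed = e716 → mismatch.

invalid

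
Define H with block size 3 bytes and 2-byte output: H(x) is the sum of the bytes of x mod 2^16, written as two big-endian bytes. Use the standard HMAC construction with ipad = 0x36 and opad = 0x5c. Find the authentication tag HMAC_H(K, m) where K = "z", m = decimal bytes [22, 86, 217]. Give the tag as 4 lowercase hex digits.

Key "z" = 7a is 1 byte ≤ B = 3; zero-pad to 3 bytes: K' = 7a 00 00.
K' ⊕ ipad = 4c 36 36.  K' ⊕ opad = 26 5c 5c.
Inner input = (K'⊕ipad) ∥ m = 4c 36 36 ∥ 16 56 d9.
Inner hash: sum = 76+54+54+22+86+217 = 509 → 01 fd.
Outer input = (K'⊕opad) ∥ inner = 26 5c 5c ∥ 01 fd.
Outer hash (tag): sum = 38+92+92+1+253 = 476 → 01 dc.

01dc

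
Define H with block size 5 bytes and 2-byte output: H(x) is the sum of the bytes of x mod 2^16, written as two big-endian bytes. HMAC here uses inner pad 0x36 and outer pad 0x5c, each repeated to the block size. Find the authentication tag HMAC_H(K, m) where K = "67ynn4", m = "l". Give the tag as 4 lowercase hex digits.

Key "67ynn4" = 36 37 79 6e 6e 34 is 6 bytes > B = 5, so hash it first: H(key) = 01 f6, then zero-pad to 5 bytes: K' = 01 f6 00 00 00.
K' ⊕ ipad = 37 c0 36 36 36.  K' ⊕ opad = 5d aa 5c 5c 5c.
Inner input = (K'⊕ipad) ∥ m = 37 c0 36 36 36 ∥ 6c.
Inner hash: sum = 55+192+54+54+54+108 = 517 → 02 05.
Outer input = (K'⊕opad) ∥ inner = 5d aa 5c 5c 5c ∥ 02 05.
Outer hash (tag): sum = 93+170+92+92+92+2+5 = 546 → 02 22.

0222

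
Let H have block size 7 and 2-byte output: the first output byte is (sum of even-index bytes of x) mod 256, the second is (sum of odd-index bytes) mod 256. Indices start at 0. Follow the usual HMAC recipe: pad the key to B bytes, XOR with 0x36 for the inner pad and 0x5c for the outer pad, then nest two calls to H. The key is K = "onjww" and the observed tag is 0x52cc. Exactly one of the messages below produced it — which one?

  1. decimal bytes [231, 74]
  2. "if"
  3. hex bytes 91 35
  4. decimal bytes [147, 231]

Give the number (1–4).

4

Key "onjww" = 6f 6e 6a 77 77 is 5 bytes ≤ B = 7; zero-pad to 7 bytes: K' = 6f 6e 6a 77 77 00 00.
K' ⊕ ipad = 59 58 5c 41 41 36 36; K' ⊕ opad = 33 32 36 2b 2b 5c 5c.
m1: inner = H(59 58 5c 41 41 36 36 e7 4a) = 76 b6; tag = H(33 32 36 2b 2b 5c 5c 76 b6) = a62f
m2: inner = H(59 58 5c 41 41 36 36 69 66) = 92 38; tag = H(33 32 36 2b 2b 5c 5c 92 38) = 284b
m3: inner = H(59 58 5c 41 41 36 36 91 35) = 61 60; tag = H(33 32 36 2b 2b 5c 5c 61 60) = 501a
m4: inner = H(59 58 5c 41 41 36 36 93 e7) = 13 62; tag = H(33 32 36 2b 2b 5c 5c 13 62) = 52cc ← matches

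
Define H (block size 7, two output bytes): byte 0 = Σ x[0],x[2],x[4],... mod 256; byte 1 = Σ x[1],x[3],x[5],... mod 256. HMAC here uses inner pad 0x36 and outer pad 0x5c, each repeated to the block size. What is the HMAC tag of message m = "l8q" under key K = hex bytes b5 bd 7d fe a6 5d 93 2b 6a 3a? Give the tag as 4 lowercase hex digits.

Key hex bytes b5 bd 7d fe a6 5d 93 2b 6a 3a is 10 bytes > B = 7, so hash it first: H(key) = d5 7d, then zero-pad to 7 bytes: K' = d5 7d 00 00 00 00 00.
K' ⊕ ipad = e3 4b 36 36 36 36 36.  K' ⊕ opad = 89 21 5c 5c 5c 5c 5c.
Inner input = (K'⊕ipad) ∥ m = e3 4b 36 36 36 36 36 ∥ 6c 38 71.
Inner hash: even-index sum = 445 mod 256 = 189; odd-index sum = 404 mod 256 = 148 → bd 94.
Outer input = (K'⊕opad) ∥ inner = 89 21 5c 5c 5c 5c 5c ∥ bd 94.
Outer hash (tag): even-index sum = 561 mod 256 = 49; odd-index sum = 406 mod 256 = 150 → 31 96.

3196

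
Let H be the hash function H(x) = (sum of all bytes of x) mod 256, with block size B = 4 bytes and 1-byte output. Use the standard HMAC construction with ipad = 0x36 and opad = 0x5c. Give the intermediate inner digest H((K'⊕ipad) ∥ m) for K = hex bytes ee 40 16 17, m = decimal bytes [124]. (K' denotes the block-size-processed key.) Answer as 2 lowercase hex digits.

0b

Key hex bytes ee 40 16 17 is exactly B = 4 bytes: K' = ee 40 16 17.
K' ⊕ ipad = d8 76 20 21.
Inner input = d8 76 20 21 ∥ 7c.
Inner hash: sum = 216+118+32+33+124 = 523; mod 256 = 11 → 0b.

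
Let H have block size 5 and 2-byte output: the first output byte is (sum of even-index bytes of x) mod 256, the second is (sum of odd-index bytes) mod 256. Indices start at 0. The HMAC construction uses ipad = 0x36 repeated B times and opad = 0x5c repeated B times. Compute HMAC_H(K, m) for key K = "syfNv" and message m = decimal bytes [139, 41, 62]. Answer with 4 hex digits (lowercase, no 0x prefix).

Key "syfNv" = 73 79 66 4e 76 is exactly B = 5 bytes: K' = 73 79 66 4e 76.
K' ⊕ ipad = 45 4f 50 78 40.  K' ⊕ opad = 2f 25 3a 12 2a.
Inner input = (K'⊕ipad) ∥ m = 45 4f 50 78 40 ∥ 8b 29 3e.
Inner hash: even-index sum = 254 mod 256 = 254; odd-index sum = 400 mod 256 = 144 → fe 90.
Outer input = (K'⊕opad) ∥ inner = 2f 25 3a 12 2a ∥ fe 90.
Outer hash (tag): even-index sum = 291 mod 256 = 35; odd-index sum = 309 mod 256 = 53 → 23 35.

2335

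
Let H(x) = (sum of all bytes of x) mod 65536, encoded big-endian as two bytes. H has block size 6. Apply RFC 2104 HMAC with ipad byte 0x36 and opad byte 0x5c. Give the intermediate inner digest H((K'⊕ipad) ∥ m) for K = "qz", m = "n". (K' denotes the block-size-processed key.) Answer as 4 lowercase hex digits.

Key "qz" = 71 7a is 2 bytes ≤ B = 6; zero-pad to 6 bytes: K' = 71 7a 00 00 00 00.
K' ⊕ ipad = 47 4c 36 36 36 36.
Inner input = 47 4c 36 36 36 36 ∥ 6e.
Inner hash: sum = 71+76+54+54+54+54+110 = 473 → 01 d9.

01d9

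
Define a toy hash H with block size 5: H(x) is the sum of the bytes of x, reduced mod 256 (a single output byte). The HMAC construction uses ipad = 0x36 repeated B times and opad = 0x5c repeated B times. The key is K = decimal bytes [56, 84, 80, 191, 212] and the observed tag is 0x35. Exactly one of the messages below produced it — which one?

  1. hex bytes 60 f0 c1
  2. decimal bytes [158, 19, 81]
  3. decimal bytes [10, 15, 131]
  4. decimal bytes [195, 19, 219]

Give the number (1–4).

Key decimal bytes [56, 84, 80, 191, 212] = 38 54 50 bf d4 is exactly B = 5 bytes: K' = 38 54 50 bf d4.
K' ⊕ ipad = 0e 62 66 89 e2; K' ⊕ opad = 64 08 0c e3 88.
m1: inner = H(0e 62 66 89 e2 60 f0 c1) = 52; tag = H(64 08 0c e3 88 52) = 35 ← matches
m2: inner = H(0e 62 66 89 e2 9e 13 51) = 43; tag = H(64 08 0c e3 88 43) = 26
m3: inner = H(0e 62 66 89 e2 0a 0f 83) = dd; tag = H(64 08 0c e3 88 dd) = c0
m4: inner = H(0e 62 66 89 e2 c3 13 db) = f2; tag = H(64 08 0c e3 88 f2) = d5

1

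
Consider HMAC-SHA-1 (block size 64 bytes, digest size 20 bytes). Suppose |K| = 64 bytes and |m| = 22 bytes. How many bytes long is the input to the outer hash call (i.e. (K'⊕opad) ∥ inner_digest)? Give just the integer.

84

Key is 64 ≤ 64 bytes, zero-padded: |K'| = 64.
Outer input = (K'⊕opad) ∥ H(inner) → 64 + 20 = 84 bytes.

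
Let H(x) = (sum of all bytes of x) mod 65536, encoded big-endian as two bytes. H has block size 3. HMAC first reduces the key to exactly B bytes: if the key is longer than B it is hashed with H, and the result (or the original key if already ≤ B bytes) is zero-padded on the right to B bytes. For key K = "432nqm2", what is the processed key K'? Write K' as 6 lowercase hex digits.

|K| = 7 > B = 3, so first hash the key.
H(K): sum = 52+51+50+110+113+109+50 = 535 → 02 17.
Zero-pad H(K) = 02 17 to 3 bytes: K' = 02 17 00.

021700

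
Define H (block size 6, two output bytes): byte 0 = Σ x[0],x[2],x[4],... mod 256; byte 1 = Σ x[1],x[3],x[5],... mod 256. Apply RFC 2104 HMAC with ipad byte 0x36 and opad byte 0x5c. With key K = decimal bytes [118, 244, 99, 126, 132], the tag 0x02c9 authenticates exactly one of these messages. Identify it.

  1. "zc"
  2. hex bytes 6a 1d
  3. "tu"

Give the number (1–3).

1

Key decimal bytes [118, 244, 99, 126, 132] = 76 f4 63 7e 84 is 5 bytes ≤ B = 6; zero-pad to 6 bytes: K' = 76 f4 63 7e 84 00.
K' ⊕ ipad = 40 c2 55 48 b2 36; K' ⊕ opad = 2a a8 3f 22 d8 5c.
m1: inner = H(40 c2 55 48 b2 36 7a 63) = c1 a3; tag = H(2a a8 3f 22 d8 5c c1 a3) = 02c9 ← matches
m2: inner = H(40 c2 55 48 b2 36 6a 1d) = b1 5d; tag = H(2a a8 3f 22 d8 5c b1 5d) = f283
m3: inner = H(40 c2 55 48 b2 36 74 75) = bb b5; tag = H(2a a8 3f 22 d8 5c bb b5) = fcdb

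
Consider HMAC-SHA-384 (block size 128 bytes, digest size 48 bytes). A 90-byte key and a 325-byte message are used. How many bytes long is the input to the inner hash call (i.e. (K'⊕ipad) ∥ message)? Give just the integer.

453

Key is 90 ≤ 128 bytes, zero-padded: |K'| = 128.
Inner input = (K'⊕ipad) ∥ m → 128 + 325 = 453 bytes.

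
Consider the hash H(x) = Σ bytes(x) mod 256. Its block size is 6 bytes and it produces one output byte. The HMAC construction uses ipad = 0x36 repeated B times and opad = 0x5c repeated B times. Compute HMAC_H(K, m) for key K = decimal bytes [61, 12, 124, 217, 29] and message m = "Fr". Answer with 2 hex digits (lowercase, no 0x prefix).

Key decimal bytes [61, 12, 124, 217, 29] = 3d 0c 7c d9 1d is 5 bytes ≤ B = 6; zero-pad to 6 bytes: K' = 3d 0c 7c d9 1d 00.
K' ⊕ ipad = 0b 3a 4a ef 2b 36.  K' ⊕ opad = 61 50 20 85 41 5c.
Inner input = (K'⊕ipad) ∥ m = 0b 3a 4a ef 2b 36 ∥ 46 72.
Inner hash: sum = 11+58+74+239+43+54+70+114 = 663; mod 256 = 151 → 97.
Outer input = (K'⊕opad) ∥ inner = 61 50 20 85 41 5c ∥ 97.
Outer hash (tag): sum = 97+80+32+133+65+92+151 = 650; mod 256 = 138 → 8a.

8a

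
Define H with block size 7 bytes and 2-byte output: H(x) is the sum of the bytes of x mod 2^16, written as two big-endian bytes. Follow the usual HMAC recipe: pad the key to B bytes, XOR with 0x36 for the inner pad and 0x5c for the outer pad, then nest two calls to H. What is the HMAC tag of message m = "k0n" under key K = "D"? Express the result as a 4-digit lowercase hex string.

0301

Key "D" = 44 is 1 byte ≤ B = 7; zero-pad to 7 bytes: K' = 44 00 00 00 00 00 00.
K' ⊕ ipad = 72 36 36 36 36 36 36.  K' ⊕ opad = 18 5c 5c 5c 5c 5c 5c.
Inner input = (K'⊕ipad) ∥ m = 72 36 36 36 36 36 36 ∥ 6b 30 6e.
Inner hash: sum = 114+54+54+54+54+54+54+107+48+110 = 703 → 02 bf.
Outer input = (K'⊕opad) ∥ inner = 18 5c 5c 5c 5c 5c 5c ∥ 02 bf.
Outer hash (tag): sum = 24+92+92+92+92+92+92+2+191 = 769 → 03 01.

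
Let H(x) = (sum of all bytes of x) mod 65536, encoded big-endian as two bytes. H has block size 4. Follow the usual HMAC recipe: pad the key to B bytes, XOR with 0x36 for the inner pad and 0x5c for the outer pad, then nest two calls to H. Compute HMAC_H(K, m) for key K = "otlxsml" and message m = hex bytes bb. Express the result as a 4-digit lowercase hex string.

Key "otlxsml" = 6f 74 6c 78 73 6d 6c is 7 bytes > B = 4, so hash it first: H(key) = 03 13, then zero-pad to 4 bytes: K' = 03 13 00 00.
K' ⊕ ipad = 35 25 36 36.  K' ⊕ opad = 5f 4f 5c 5c.
Inner input = (K'⊕ipad) ∥ m = 35 25 36 36 ∥ bb.
Inner hash: sum = 53+37+54+54+187 = 385 → 01 81.
Outer input = (K'⊕opad) ∥ inner = 5f 4f 5c 5c ∥ 01 81.
Outer hash (tag): sum = 95+79+92+92+1+129 = 488 → 01 e8.

01e8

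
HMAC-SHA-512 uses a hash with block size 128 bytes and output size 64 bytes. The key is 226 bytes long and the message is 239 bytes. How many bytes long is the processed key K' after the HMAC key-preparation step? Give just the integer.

128

Key is 226 > 128 bytes, so it is hashed to 64 bytes then zero-padded to 128: |K'| = 128.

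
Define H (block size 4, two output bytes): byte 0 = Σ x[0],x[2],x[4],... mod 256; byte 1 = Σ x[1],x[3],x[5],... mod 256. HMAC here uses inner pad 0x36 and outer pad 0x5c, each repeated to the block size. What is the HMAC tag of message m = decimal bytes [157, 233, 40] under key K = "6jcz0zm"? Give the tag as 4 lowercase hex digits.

Key "6jcz0zm" = 36 6a 63 7a 30 7a 6d is 7 bytes > B = 4, so hash it first: H(key) = 36 5e, then zero-pad to 4 bytes: K' = 36 5e 00 00.
K' ⊕ ipad = 00 68 36 36.  K' ⊕ opad = 6a 02 5c 5c.
Inner input = (K'⊕ipad) ∥ m = 00 68 36 36 ∥ 9d e9 28.
Inner hash: even-index sum = 251 mod 256 = 251; odd-index sum = 391 mod 256 = 135 → fb 87.
Outer input = (K'⊕opad) ∥ inner = 6a 02 5c 5c ∥ fb 87.
Outer hash (tag): even-index sum = 449 mod 256 = 193; odd-index sum = 229 mod 256 = 229 → c1 e5.

c1e5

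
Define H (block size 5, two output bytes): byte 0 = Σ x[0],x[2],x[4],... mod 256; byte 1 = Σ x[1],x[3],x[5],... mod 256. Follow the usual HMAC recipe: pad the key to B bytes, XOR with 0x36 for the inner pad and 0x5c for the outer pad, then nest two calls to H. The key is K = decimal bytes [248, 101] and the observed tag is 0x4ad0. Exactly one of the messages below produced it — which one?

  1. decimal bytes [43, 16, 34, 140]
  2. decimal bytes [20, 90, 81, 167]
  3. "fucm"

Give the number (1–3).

2

Key decimal bytes [248, 101] = f8 65 is 2 bytes ≤ B = 5; zero-pad to 5 bytes: K' = f8 65 00 00 00.
K' ⊕ ipad = ce 53 36 36 36; K' ⊕ opad = a4 39 5c 5c 5c.
m1: inner = H(ce 53 36 36 36 2b 10 22 8c) = d6 d6; tag = H(a4 39 5c 5c 5c d6 d6) = 326b
m2: inner = H(ce 53 36 36 36 14 5a 51 a7) = 3b ee; tag = H(a4 39 5c 5c 5c 3b ee) = 4ad0 ← matches
m3: inner = H(ce 53 36 36 36 66 75 63 6d) = 1c 52; tag = H(a4 39 5c 5c 5c 1c 52) = aeb1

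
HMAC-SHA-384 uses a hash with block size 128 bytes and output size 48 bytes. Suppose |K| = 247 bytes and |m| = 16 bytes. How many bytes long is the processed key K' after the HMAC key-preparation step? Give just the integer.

Key is 247 > 128 bytes, so it is hashed to 48 bytes then zero-padded to 128: |K'| = 128.

128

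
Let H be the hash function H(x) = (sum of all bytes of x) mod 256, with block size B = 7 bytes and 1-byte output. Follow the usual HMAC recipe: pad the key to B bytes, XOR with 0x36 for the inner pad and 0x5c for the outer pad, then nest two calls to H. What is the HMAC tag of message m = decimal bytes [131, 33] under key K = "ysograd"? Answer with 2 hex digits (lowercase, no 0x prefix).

Key "ysograd" = 79 73 6f 67 72 61 64 is exactly B = 7 bytes: K' = 79 73 6f 67 72 61 64.
K' ⊕ ipad = 4f 45 59 51 44 57 52.  K' ⊕ opad = 25 2f 33 3b 2e 3d 38.
Inner input = (K'⊕ipad) ∥ m = 4f 45 59 51 44 57 52 ∥ 83 21.
Inner hash: sum = 79+69+89+81+68+87+82+131+33 = 719; mod 256 = 207 → cf.
Outer input = (K'⊕opad) ∥ inner = 25 2f 33 3b 2e 3d 38 ∥ cf.
Outer hash (tag): sum = 37+47+51+59+46+61+56+207 = 564; mod 256 = 52 → 34.

34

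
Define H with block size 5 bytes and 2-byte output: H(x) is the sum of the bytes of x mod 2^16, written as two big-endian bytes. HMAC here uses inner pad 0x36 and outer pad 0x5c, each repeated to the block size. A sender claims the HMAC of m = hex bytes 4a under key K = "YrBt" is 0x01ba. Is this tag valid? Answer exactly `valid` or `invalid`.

invalid

Key "YrBt" = 59 72 42 74 is 4 bytes ≤ B = 5; zero-pad to 5 bytes: K' = 59 72 42 74 00.
K' ⊕ ipad = 6f 44 74 42 36; K' ⊕ opad = 05 2e 1e 28 5c.
Inner hash: sum = 111+68+116+66+54+74 = 489 → 01 e9.
Outer hash (recomputed tag): sum = 5+46+30+40+92+1+233 = 447 → 01 bf.
Recomputed tag = 01bf; claimed = 01ba → mismatch.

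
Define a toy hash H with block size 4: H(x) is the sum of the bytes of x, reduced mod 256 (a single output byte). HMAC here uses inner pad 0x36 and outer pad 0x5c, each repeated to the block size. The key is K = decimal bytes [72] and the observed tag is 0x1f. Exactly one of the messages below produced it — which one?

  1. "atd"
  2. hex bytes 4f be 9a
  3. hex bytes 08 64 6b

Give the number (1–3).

Key decimal bytes [72] = 48 is 1 byte ≤ B = 4; zero-pad to 4 bytes: K' = 48 00 00 00.
K' ⊕ ipad = 7e 36 36 36; K' ⊕ opad = 14 5c 5c 5c.
m1: inner = H(7e 36 36 36 61 74 64) = 59; tag = H(14 5c 5c 5c 59) = 81
m2: inner = H(7e 36 36 36 4f be 9a) = c7; tag = H(14 5c 5c 5c c7) = ef
m3: inner = H(7e 36 36 36 08 64 6b) = f7; tag = H(14 5c 5c 5c f7) = 1f ← matches

3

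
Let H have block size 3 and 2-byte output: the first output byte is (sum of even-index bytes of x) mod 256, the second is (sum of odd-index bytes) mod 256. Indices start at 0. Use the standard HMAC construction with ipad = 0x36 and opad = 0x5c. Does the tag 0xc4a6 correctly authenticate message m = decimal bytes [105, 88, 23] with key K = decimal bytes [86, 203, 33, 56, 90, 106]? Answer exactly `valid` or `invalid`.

Key decimal bytes [86, 203, 33, 56, 90, 106] = 56 cb 21 38 5a 6a is 6 bytes > B = 3, so hash it first: H(key) = d1 6d, then zero-pad to 3 bytes: K' = d1 6d 00.
K' ⊕ ipad = e7 5b 36; K' ⊕ opad = 8d 31 5c.
Inner hash: even-index sum = 373 mod 256 = 117; odd-index sum = 219 mod 256 = 219 → 75 db.
Outer hash (recomputed tag): even-index sum = 452 mod 256 = 196; odd-index sum = 166 mod 256 = 166 → c4 a6.
Recomputed tag = c4a6; claimed = c4a6 → match.

valid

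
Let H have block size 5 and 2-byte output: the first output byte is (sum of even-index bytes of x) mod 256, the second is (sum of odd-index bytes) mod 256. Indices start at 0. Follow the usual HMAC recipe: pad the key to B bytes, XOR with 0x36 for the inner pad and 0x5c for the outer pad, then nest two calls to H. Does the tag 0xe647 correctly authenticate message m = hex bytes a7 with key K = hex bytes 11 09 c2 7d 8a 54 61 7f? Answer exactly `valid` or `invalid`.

invalid

Key hex bytes 11 09 c2 7d 8a 54 61 7f is 8 bytes > B = 5, so hash it first: H(key) = be 59, then zero-pad to 5 bytes: K' = be 59 00 00 00.
K' ⊕ ipad = 88 6f 36 36 36; K' ⊕ opad = e2 05 5c 5c 5c.
Inner hash: even-index sum = 244 mod 256 = 244; odd-index sum = 332 mod 256 = 76 → f4 4c.
Outer hash (recomputed tag): even-index sum = 486 mod 256 = 230; odd-index sum = 341 mod 256 = 85 → e6 55.
Recomputed tag = e655; claimed = e647 → mismatch.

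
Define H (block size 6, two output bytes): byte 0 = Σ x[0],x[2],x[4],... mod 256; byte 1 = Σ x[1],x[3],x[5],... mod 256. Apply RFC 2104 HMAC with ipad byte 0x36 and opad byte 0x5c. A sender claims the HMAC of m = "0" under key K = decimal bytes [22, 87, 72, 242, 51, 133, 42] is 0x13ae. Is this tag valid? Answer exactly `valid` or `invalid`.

Key decimal bytes [22, 87, 72, 242, 51, 133, 42] = 16 57 48 f2 33 85 2a is 7 bytes > B = 6, so hash it first: H(key) = bb ce, then zero-pad to 6 bytes: K' = bb ce 00 00 00 00.
K' ⊕ ipad = 8d f8 36 36 36 36; K' ⊕ opad = e7 92 5c 5c 5c 5c.
Inner hash: even-index sum = 297 mod 256 = 41; odd-index sum = 356 mod 256 = 100 → 29 64.
Outer hash (recomputed tag): even-index sum = 456 mod 256 = 200; odd-index sum = 430 mod 256 = 174 → c8 ae.
Recomputed tag = c8ae; claimed = 13ae → mismatch.

invalid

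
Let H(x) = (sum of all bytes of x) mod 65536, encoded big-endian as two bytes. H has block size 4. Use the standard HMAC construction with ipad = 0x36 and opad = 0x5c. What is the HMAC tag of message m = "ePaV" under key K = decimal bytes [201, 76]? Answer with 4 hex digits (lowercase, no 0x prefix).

Key decimal bytes [201, 76] = c9 4c is 2 bytes ≤ B = 4; zero-pad to 4 bytes: K' = c9 4c 00 00.
K' ⊕ ipad = ff 7a 36 36.  K' ⊕ opad = 95 10 5c 5c.
Inner input = (K'⊕ipad) ∥ m = ff 7a 36 36 ∥ 65 50 61 56.
Inner hash: sum = 255+122+54+54+101+80+97+86 = 849 → 03 51.
Outer input = (K'⊕opad) ∥ inner = 95 10 5c 5c ∥ 03 51.
Outer hash (tag): sum = 149+16+92+92+3+81 = 433 → 01 b1.

01b1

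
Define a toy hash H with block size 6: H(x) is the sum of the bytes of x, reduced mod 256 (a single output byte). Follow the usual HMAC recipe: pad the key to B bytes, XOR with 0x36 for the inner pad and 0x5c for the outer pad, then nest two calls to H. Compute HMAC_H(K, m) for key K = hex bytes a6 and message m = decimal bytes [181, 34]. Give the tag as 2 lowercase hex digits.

3b

Key hex bytes a6 is 1 byte ≤ B = 6; zero-pad to 6 bytes: K' = a6 00 00 00 00 00.
K' ⊕ ipad = 90 36 36 36 36 36.  K' ⊕ opad = fa 5c 5c 5c 5c 5c.
Inner input = (K'⊕ipad) ∥ m = 90 36 36 36 36 36 ∥ b5 22.
Inner hash: sum = 144+54+54+54+54+54+181+34 = 629; mod 256 = 117 → 75.
Outer input = (K'⊕opad) ∥ inner = fa 5c 5c 5c 5c 5c ∥ 75.
Outer hash (tag): sum = 250+92+92+92+92+92+117 = 827; mod 256 = 59 → 3b.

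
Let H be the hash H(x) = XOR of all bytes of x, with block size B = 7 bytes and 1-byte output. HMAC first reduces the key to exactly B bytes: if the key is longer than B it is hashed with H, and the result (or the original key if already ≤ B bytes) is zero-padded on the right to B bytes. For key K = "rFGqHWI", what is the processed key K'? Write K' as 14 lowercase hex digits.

72464771485749

Key "rFGqHWI" = 72 46 47 71 48 57 49 is exactly B = 7 bytes: K' = 72 46 47 71 48 57 49.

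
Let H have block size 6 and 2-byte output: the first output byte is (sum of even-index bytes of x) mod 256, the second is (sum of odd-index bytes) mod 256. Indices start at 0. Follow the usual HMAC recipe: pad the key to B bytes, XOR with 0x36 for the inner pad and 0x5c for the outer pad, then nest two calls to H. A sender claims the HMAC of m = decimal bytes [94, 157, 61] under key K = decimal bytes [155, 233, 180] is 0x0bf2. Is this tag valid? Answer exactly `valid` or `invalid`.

invalid

Key decimal bytes [155, 233, 180] = 9b e9 b4 is 3 bytes ≤ B = 6; zero-pad to 6 bytes: K' = 9b e9 b4 00 00 00.
K' ⊕ ipad = ad df 82 36 36 36; K' ⊕ opad = c7 b5 e8 5c 5c 5c.
Inner hash: even-index sum = 512 mod 256 = 0; odd-index sum = 488 mod 256 = 232 → 00 e8.
Outer hash (recomputed tag): even-index sum = 523 mod 256 = 11; odd-index sum = 597 mod 256 = 85 → 0b 55.
Recomputed tag = 0b55; claimed = 0bf2 → mismatch.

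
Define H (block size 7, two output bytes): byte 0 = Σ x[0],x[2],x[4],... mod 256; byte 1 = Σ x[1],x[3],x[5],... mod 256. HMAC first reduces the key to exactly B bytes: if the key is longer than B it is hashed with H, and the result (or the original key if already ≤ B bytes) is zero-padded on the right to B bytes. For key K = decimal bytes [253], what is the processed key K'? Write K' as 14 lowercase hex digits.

Key decimal bytes [253] = fd is 1 byte ≤ B = 7; zero-pad to 7 bytes: K' = fd 00 00 00 00 00 00.

fd000000000000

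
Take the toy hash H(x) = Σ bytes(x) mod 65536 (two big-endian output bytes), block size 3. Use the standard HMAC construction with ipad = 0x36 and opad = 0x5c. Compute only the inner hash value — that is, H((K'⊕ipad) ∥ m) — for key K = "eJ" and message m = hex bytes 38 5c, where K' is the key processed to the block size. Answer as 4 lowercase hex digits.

Key "eJ" = 65 4a is 2 bytes ≤ B = 3; zero-pad to 3 bytes: K' = 65 4a 00.
K' ⊕ ipad = 53 7c 36.
Inner input = 53 7c 36 ∥ 38 5c.
Inner hash: sum = 83+124+54+56+92 = 409 → 01 99.

0199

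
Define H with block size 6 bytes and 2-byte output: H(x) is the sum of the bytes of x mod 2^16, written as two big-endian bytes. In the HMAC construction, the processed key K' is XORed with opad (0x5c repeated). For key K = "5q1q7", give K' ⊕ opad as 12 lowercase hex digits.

Key "5q1q7" = 35 71 31 71 37 is 5 bytes ≤ B = 6; zero-pad to 6 bytes: K' = 35 71 31 71 37 00.
XOR each byte with 0x5c: 35⊕5c=69, 71⊕5c=2d, 31⊕5c=6d, 71⊕5c=2d, 37⊕5c=6b, 00⊕5c=5c.

692d6d2d6b5c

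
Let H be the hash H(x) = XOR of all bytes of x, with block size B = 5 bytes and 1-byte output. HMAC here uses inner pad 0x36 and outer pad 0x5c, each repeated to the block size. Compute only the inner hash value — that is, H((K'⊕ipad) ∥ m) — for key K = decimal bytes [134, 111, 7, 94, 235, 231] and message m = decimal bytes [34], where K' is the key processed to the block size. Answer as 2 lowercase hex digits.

Key decimal bytes [134, 111, 7, 94, 235, 231] = 86 6f 07 5e eb e7 is 6 bytes > B = 5, so hash it first: H(key) = bc, then zero-pad to 5 bytes: K' = bc 00 00 00 00.
K' ⊕ ipad = 8a 36 36 36 36.
Inner input = 8a 36 36 36 36 ∥ 22.
Inner hash: XOR 8a⊕36⊕36⊕36⊕36⊕22 = a8.

a8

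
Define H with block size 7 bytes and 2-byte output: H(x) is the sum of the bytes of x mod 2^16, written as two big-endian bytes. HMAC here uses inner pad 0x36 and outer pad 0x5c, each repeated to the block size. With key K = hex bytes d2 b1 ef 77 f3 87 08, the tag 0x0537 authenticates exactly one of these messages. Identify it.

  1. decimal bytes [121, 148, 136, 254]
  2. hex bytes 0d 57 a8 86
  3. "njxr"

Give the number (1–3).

Key hex bytes d2 b1 ef 77 f3 87 08 is exactly B = 7 bytes: K' = d2 b1 ef 77 f3 87 08.
K' ⊕ ipad = e4 87 d9 41 c5 b1 3e; K' ⊕ opad = 8e ed b3 2b af db 54.
m1: inner = H(e4 87 d9 41 c5 b1 3e 79 94 88 fe) = 06 cc; tag = H(8e ed b3 2b af db 54 06 cc) = 0509
m2: inner = H(e4 87 d9 41 c5 b1 3e 0d 57 a8 86) = 05 cb; tag = H(8e ed b3 2b af db 54 05 cb) = 0507
m3: inner = H(e4 87 d9 41 c5 b1 3e 6e 6a 78 72) = 05 fb; tag = H(8e ed b3 2b af db 54 05 fb) = 0537 ← matches

3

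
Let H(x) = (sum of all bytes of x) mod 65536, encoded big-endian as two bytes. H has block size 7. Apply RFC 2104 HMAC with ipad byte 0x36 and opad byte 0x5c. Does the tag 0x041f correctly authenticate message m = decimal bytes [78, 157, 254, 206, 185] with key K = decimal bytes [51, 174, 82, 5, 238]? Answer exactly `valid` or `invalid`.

Key decimal bytes [51, 174, 82, 5, 238] = 33 ae 52 05 ee is 5 bytes ≤ B = 7; zero-pad to 7 bytes: K' = 33 ae 52 05 ee 00 00.
K' ⊕ ipad = 05 98 64 33 d8 36 36; K' ⊕ opad = 6f f2 0e 59 b2 5c 5c.
Inner hash: sum = 5+152+100+51+216+54+54+78+157+254+206+185 = 1512 → 05 e8.
Outer hash (recomputed tag): sum = 111+242+14+89+178+92+92+5+232 = 1055 → 04 1f.
Recomputed tag = 041f; claimed = 041f → match.

valid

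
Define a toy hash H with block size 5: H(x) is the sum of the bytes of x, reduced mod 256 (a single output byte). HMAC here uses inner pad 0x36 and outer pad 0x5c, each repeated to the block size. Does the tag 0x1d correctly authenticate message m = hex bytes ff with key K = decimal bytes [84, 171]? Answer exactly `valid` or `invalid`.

Key decimal bytes [84, 171] = 54 ab is 2 bytes ≤ B = 5; zero-pad to 5 bytes: K' = 54 ab 00 00 00.
K' ⊕ ipad = 62 9d 36 36 36; K' ⊕ opad = 08 f7 5c 5c 5c.
Inner hash: sum = 98+157+54+54+54+255 = 672; mod 256 = 160 → a0.
Outer hash (recomputed tag): sum = 8+247+92+92+92+160 = 691; mod 256 = 179 → b3.
Recomputed tag = b3; claimed = 1d → mismatch.

invalid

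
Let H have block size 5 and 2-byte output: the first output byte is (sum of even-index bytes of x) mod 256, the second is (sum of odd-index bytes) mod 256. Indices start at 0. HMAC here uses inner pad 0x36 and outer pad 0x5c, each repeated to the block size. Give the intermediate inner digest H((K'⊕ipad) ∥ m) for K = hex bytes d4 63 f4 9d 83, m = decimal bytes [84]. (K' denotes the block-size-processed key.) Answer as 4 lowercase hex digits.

5954

Key hex bytes d4 63 f4 9d 83 is exactly B = 5 bytes: K' = d4 63 f4 9d 83.
K' ⊕ ipad = e2 55 c2 ab b5.
Inner input = e2 55 c2 ab b5 ∥ 54.
Inner hash: even-index sum = 601 mod 256 = 89; odd-index sum = 340 mod 256 = 84 → 59 54.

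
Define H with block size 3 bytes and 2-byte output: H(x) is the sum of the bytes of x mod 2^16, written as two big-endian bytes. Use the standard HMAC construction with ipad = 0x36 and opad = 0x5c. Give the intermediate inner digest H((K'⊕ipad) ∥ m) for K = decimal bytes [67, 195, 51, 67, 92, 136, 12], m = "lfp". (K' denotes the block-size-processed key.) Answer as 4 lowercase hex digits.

0206

Key decimal bytes [67, 195, 51, 67, 92, 136, 12] = 43 c3 33 43 5c 88 0c is 7 bytes > B = 3, so hash it first: H(key) = 02 6c, then zero-pad to 3 bytes: K' = 02 6c 00.
K' ⊕ ipad = 34 5a 36.
Inner input = 34 5a 36 ∥ 6c 66 70.
Inner hash: sum = 52+90+54+108+102+112 = 518 → 02 06.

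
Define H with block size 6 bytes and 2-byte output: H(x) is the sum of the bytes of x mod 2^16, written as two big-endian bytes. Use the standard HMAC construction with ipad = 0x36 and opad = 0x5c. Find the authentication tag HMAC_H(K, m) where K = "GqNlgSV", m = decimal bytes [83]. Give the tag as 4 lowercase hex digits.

Key "GqNlgSV" = 47 71 4e 6c 67 53 56 is 7 bytes > B = 6, so hash it first: H(key) = 02 82, then zero-pad to 6 bytes: K' = 02 82 00 00 00 00.
K' ⊕ ipad = 34 b4 36 36 36 36.  K' ⊕ opad = 5e de 5c 5c 5c 5c.
Inner input = (K'⊕ipad) ∥ m = 34 b4 36 36 36 36 ∥ 53.
Inner hash: sum = 52+180+54+54+54+54+83 = 531 → 02 13.
Outer input = (K'⊕opad) ∥ inner = 5e de 5c 5c 5c 5c ∥ 02 13.
Outer hash (tag): sum = 94+222+92+92+92+92+2+19 = 705 → 02 c1.

02c1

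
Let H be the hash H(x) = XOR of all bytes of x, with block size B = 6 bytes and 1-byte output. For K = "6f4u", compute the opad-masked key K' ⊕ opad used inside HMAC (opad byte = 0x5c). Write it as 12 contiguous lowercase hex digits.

6a3a68295c5c

Key "6f4u" = 36 66 34 75 is 4 bytes ≤ B = 6; zero-pad to 6 bytes: K' = 36 66 34 75 00 00.
XOR each byte with 0x5c: 36⊕5c=6a, 66⊕5c=3a, 34⊕5c=68, 75⊕5c=29, 00⊕5c=5c, 00⊕5c=5c.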